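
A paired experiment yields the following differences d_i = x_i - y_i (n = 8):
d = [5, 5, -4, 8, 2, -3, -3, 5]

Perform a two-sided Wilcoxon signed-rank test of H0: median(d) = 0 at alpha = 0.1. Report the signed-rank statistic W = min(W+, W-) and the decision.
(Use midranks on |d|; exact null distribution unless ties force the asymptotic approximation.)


Step 1: Drop any zero differences (none here) and take |d_i|.
|d| = [5, 5, 4, 8, 2, 3, 3, 5]
Step 2: Midrank |d_i| (ties get averaged ranks).
ranks: |5|->6, |5|->6, |4|->4, |8|->8, |2|->1, |3|->2.5, |3|->2.5, |5|->6
Step 3: Attach original signs; sum ranks with positive sign and with negative sign.
W+ = 6 + 6 + 8 + 1 + 6 = 27
W- = 4 + 2.5 + 2.5 = 9
(Check: W+ + W- = 36 should equal n(n+1)/2 = 36.)
Step 4: Test statistic W = min(W+, W-) = 9.
Step 5: Ties in |d|, so use the tie-corrected normal approximation.
        E[W] = n(n+1)/4 = 8*9/4 = 18.
        Tie groups: |d|=3 (t=2), |d|=5 (t=3); sum(t^3 - t) = 30.
        Var[W] = n(n+1)(2n+1)/24 - sum(t^3-t)/48 = 1224/24 - 30/48 = 50.375.
        z = (W - E[W]) / sqrt(Var[W]) = (9 - 18) / 7.0975 = -1.2680.
        Two-sided p = 2*Phi(z) = 0.204782.
Step 6: alpha = 0.1. fail to reject H0.

W+ = 27, W- = 9, W = min = 9, p = 0.204782, fail to reject H0.


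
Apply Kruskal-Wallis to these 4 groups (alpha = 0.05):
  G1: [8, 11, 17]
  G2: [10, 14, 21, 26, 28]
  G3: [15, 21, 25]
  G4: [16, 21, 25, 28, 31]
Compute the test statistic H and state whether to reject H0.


Step 1: Combine all N = 16 observations and assign midranks.
sorted (value, group, rank): (8,G1,1), (10,G2,2), (11,G1,3), (14,G2,4), (15,G3,5), (16,G4,6), (17,G1,7), (21,G2,9), (21,G3,9), (21,G4,9), (25,G3,11.5), (25,G4,11.5), (26,G2,13), (28,G2,14.5), (28,G4,14.5), (31,G4,16)
Step 2: Sum ranks within each group.
R_1 = 11 (n_1 = 3)
R_2 = 42.5 (n_2 = 5)
R_3 = 25.5 (n_3 = 3)
R_4 = 57 (n_4 = 5)
Step 3: H = 12/(N(N+1)) * sum(R_i^2/n_i) - 3(N+1)
     = 12/(16*17) * (11^2/3 + 42.5^2/5 + 25.5^2/3 + 57^2/5) - 3*17
     = 0.044118 * 1268.13 - 51
     = 4.947059.
Step 4: Ties present; correction factor C = 1 - 36/(16^3 - 16) = 0.991176. Corrected H = 4.947059 / 0.991176 = 4.991098.
Step 5: Under H0, H ~ chi^2(3); p-value = 0.172450.
Step 6: alpha = 0.05. fail to reject H0.

H = 4.9911, df = 3, p = 0.172450, fail to reject H0.


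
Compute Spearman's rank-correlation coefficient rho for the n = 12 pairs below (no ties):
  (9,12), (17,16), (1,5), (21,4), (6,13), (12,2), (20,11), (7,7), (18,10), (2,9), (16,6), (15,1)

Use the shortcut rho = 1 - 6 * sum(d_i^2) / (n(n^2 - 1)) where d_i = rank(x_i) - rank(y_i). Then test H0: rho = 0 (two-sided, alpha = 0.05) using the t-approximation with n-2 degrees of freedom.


Step 1: Rank x and y separately (midranks; no ties here).
rank(x): 9->5, 17->9, 1->1, 21->12, 6->3, 12->6, 20->11, 7->4, 18->10, 2->2, 16->8, 15->7
rank(y): 12->10, 16->12, 5->4, 4->3, 13->11, 2->2, 11->9, 7->6, 10->8, 9->7, 6->5, 1->1
Step 2: d_i = R_x(i) - R_y(i); compute d_i^2.
  (5-10)^2=25, (9-12)^2=9, (1-4)^2=9, (12-3)^2=81, (3-11)^2=64, (6-2)^2=16, (11-9)^2=4, (4-6)^2=4, (10-8)^2=4, (2-7)^2=25, (8-5)^2=9, (7-1)^2=36
sum(d^2) = 286.
Step 3: rho = 1 - 6*286 / (12*(12^2 - 1)) = 1 - 1716/1716 = 0.000000.
Step 4: Under H0, t = rho * sqrt((n-2)/(1-rho^2)) = 0.0000 ~ t(10).
Step 5: Two-sided p-value from the t-distribution with 10 df = 1.000000.
Step 6: alpha = 0.05. fail to reject H0.

rho = 0.0000, p = 1.000000, fail to reject H0 at alpha = 0.05.


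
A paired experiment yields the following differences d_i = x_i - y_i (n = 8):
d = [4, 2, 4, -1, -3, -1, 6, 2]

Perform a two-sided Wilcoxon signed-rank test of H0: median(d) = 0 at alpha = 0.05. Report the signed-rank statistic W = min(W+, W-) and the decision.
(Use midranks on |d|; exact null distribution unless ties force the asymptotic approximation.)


Step 1: Drop any zero differences (none here) and take |d_i|.
|d| = [4, 2, 4, 1, 3, 1, 6, 2]
Step 2: Midrank |d_i| (ties get averaged ranks).
ranks: |4|->6.5, |2|->3.5, |4|->6.5, |1|->1.5, |3|->5, |1|->1.5, |6|->8, |2|->3.5
Step 3: Attach original signs; sum ranks with positive sign and with negative sign.
W+ = 6.5 + 3.5 + 6.5 + 8 + 3.5 = 28
W- = 1.5 + 5 + 1.5 = 8
(Check: W+ + W- = 36 should equal n(n+1)/2 = 36.)
Step 4: Test statistic W = min(W+, W-) = 8.
Step 5: Ties in |d|, so use the tie-corrected normal approximation.
        E[W] = n(n+1)/4 = 8*9/4 = 18.
        Tie groups: |d|=1 (t=2), |d|=2 (t=2), |d|=4 (t=2); sum(t^3 - t) = 18.
        Var[W] = n(n+1)(2n+1)/24 - sum(t^3-t)/48 = 1224/24 - 18/48 = 50.625.
        z = (W - E[W]) / sqrt(Var[W]) = (8 - 18) / 7.1151 = -1.4055.
        Two-sided p = 2*Phi(z) = 0.159886.
Step 6: alpha = 0.05. fail to reject H0.

W+ = 28, W- = 8, W = min = 8, p = 0.159886, fail to reject H0.


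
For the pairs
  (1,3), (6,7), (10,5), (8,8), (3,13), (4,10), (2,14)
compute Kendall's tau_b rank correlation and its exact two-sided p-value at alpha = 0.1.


Step 1: Enumerate the 21 unordered pairs (i,j) with i<j and classify each by sign(x_j-x_i) * sign(y_j-y_i).
  (1,2):dx=+5,dy=+4->C; (1,3):dx=+9,dy=+2->C; (1,4):dx=+7,dy=+5->C; (1,5):dx=+2,dy=+10->C
  (1,6):dx=+3,dy=+7->C; (1,7):dx=+1,dy=+11->C; (2,3):dx=+4,dy=-2->D; (2,4):dx=+2,dy=+1->C
  (2,5):dx=-3,dy=+6->D; (2,6):dx=-2,dy=+3->D; (2,7):dx=-4,dy=+7->D; (3,4):dx=-2,dy=+3->D
  (3,5):dx=-7,dy=+8->D; (3,6):dx=-6,dy=+5->D; (3,7):dx=-8,dy=+9->D; (4,5):dx=-5,dy=+5->D
  (4,6):dx=-4,dy=+2->D; (4,7):dx=-6,dy=+6->D; (5,6):dx=+1,dy=-3->D; (5,7):dx=-1,dy=+1->D
  (6,7):dx=-2,dy=+4->D
Step 2: C = 7, D = 14, total pairs = 21.
Step 3: tau = (C - D)/(n(n-1)/2) = (7 - 14)/21 = -0.333333.
Step 4: Exact two-sided p-value (enumerate n! = 5040 permutations of y under H0): p = 0.381349.
Step 5: alpha = 0.1. fail to reject H0.

tau_b = -0.3333 (C=7, D=14), p = 0.381349, fail to reject H0.


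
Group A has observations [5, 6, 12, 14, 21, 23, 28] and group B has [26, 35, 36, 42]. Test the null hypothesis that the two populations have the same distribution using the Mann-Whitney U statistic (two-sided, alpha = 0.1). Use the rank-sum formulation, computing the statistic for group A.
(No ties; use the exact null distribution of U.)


Step 1: Combine and sort all 11 observations; assign midranks.
sorted (value, group): (5,X), (6,X), (12,X), (14,X), (21,X), (23,X), (26,Y), (28,X), (35,Y), (36,Y), (42,Y)
ranks: 5->1, 6->2, 12->3, 14->4, 21->5, 23->6, 26->7, 28->8, 35->9, 36->10, 42->11
Step 2: Rank sum for X: R1 = 1 + 2 + 3 + 4 + 5 + 6 + 8 = 29.
Step 3: U_X = R1 - n1(n1+1)/2 = 29 - 7*8/2 = 29 - 28 = 1.
       U_Y = n1*n2 - U_X = 28 - 1 = 27.
Step 4: No ties, so the exact null distribution of U (based on enumerating the C(11,7) = 330 equally likely rank assignments) gives the two-sided p-value.
Step 5: p-value = 0.012121; compare to alpha = 0.1. reject H0.

U_X = 1, p = 0.012121, reject H0 at alpha = 0.1.


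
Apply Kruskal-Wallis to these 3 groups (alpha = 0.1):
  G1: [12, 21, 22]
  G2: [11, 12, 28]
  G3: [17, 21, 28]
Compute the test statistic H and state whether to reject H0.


Step 1: Combine all N = 9 observations and assign midranks.
sorted (value, group, rank): (11,G2,1), (12,G1,2.5), (12,G2,2.5), (17,G3,4), (21,G1,5.5), (21,G3,5.5), (22,G1,7), (28,G2,8.5), (28,G3,8.5)
Step 2: Sum ranks within each group.
R_1 = 15 (n_1 = 3)
R_2 = 12 (n_2 = 3)
R_3 = 18 (n_3 = 3)
Step 3: H = 12/(N(N+1)) * sum(R_i^2/n_i) - 3(N+1)
     = 12/(9*10) * (15^2/3 + 12^2/3 + 18^2/3) - 3*10
     = 0.133333 * 231 - 30
     = 0.800000.
Step 4: Ties present; correction factor C = 1 - 18/(9^3 - 9) = 0.975000. Corrected H = 0.800000 / 0.975000 = 0.820513.
Step 5: Under H0, H ~ chi^2(2); p-value = 0.663480.
Step 6: alpha = 0.1. fail to reject H0.

H = 0.8205, df = 2, p = 0.663480, fail to reject H0.


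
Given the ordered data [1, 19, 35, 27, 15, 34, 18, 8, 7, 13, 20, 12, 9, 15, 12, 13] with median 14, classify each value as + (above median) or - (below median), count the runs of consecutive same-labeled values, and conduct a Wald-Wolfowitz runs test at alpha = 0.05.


Step 1: Compute median = 14; label A = above, B = below.
Labels in order: BAAAAAABBBABBABB  (n_A = 8, n_B = 8)
Step 2: Count runs R = 7.
Step 3: Under H0 (random ordering), E[R] = 2*n_A*n_B/(n_A+n_B) + 1 = 2*8*8/16 + 1 = 9.0000.
        Var[R] = 2*n_A*n_B*(2*n_A*n_B - n_A - n_B) / ((n_A+n_B)^2 * (n_A+n_B-1)) = 14336/3840 = 3.7333.
        SD[R] = 1.9322.
Step 4: Continuity-corrected z = (R + 0.5 - E[R]) / SD[R] = (7 + 0.5 - 9.0000) / 1.9322 = -0.7763.
Step 5: Two-sided p-value via normal approximation = 2*(1 - Phi(|z|)) = 0.437558.
Step 6: alpha = 0.05. fail to reject H0.

R = 7, z = -0.7763, p = 0.437558, fail to reject H0.


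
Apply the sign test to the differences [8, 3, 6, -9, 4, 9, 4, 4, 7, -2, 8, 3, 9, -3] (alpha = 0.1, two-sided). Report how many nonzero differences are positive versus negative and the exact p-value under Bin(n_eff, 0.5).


Step 1: Discard zero differences. Original n = 14; n_eff = number of nonzero differences = 14.
Nonzero differences (with sign): +8, +3, +6, -9, +4, +9, +4, +4, +7, -2, +8, +3, +9, -3
Step 2: Count signs: positive = 11, negative = 3.
Step 3: Under H0: P(positive) = 0.5, so the number of positives S ~ Bin(14, 0.5).
Step 4: Two-sided exact p-value = sum of Bin(14,0.5) probabilities at or below the observed probability = 0.057373.
Step 5: alpha = 0.1. reject H0.

n_eff = 14, pos = 11, neg = 3, p = 0.057373, reject H0.


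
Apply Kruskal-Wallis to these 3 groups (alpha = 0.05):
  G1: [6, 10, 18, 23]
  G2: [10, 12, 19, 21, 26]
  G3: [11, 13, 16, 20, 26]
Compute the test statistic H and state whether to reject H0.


Step 1: Combine all N = 14 observations and assign midranks.
sorted (value, group, rank): (6,G1,1), (10,G1,2.5), (10,G2,2.5), (11,G3,4), (12,G2,5), (13,G3,6), (16,G3,7), (18,G1,8), (19,G2,9), (20,G3,10), (21,G2,11), (23,G1,12), (26,G2,13.5), (26,G3,13.5)
Step 2: Sum ranks within each group.
R_1 = 23.5 (n_1 = 4)
R_2 = 41 (n_2 = 5)
R_3 = 40.5 (n_3 = 5)
Step 3: H = 12/(N(N+1)) * sum(R_i^2/n_i) - 3(N+1)
     = 12/(14*15) * (23.5^2/4 + 41^2/5 + 40.5^2/5) - 3*15
     = 0.057143 * 802.312 - 45
     = 0.846429.
Step 4: Ties present; correction factor C = 1 - 12/(14^3 - 14) = 0.995604. Corrected H = 0.846429 / 0.995604 = 0.850166.
Step 5: Under H0, H ~ chi^2(2); p-value = 0.653716.
Step 6: alpha = 0.05. fail to reject H0.

H = 0.8502, df = 2, p = 0.653716, fail to reject H0.


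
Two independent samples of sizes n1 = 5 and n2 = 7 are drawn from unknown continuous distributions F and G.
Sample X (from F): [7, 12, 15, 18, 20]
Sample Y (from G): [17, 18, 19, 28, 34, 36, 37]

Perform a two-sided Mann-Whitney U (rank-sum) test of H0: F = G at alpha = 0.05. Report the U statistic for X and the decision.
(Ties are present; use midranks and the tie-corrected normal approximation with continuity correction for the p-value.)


Step 1: Combine and sort all 12 observations; assign midranks.
sorted (value, group): (7,X), (12,X), (15,X), (17,Y), (18,X), (18,Y), (19,Y), (20,X), (28,Y), (34,Y), (36,Y), (37,Y)
ranks: 7->1, 12->2, 15->3, 17->4, 18->5.5, 18->5.5, 19->7, 20->8, 28->9, 34->10, 36->11, 37->12
Step 2: Rank sum for X: R1 = 1 + 2 + 3 + 5.5 + 8 = 19.5.
Step 3: U_X = R1 - n1(n1+1)/2 = 19.5 - 5*6/2 = 19.5 - 15 = 4.5.
       U_Y = n1*n2 - U_X = 35 - 4.5 = 30.5.
Step 4: Ties are present, so use the tie-corrected normal approximation (with continuity correction) for the p-value.
Step 5: p-value = 0.041997; compare to alpha = 0.05. reject H0.

U_X = 4.5, p = 0.041997, reject H0 at alpha = 0.05.


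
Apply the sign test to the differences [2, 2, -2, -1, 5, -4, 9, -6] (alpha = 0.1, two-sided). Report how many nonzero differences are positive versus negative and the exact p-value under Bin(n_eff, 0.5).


Step 1: Discard zero differences. Original n = 8; n_eff = number of nonzero differences = 8.
Nonzero differences (with sign): +2, +2, -2, -1, +5, -4, +9, -6
Step 2: Count signs: positive = 4, negative = 4.
Step 3: Under H0: P(positive) = 0.5, so the number of positives S ~ Bin(8, 0.5).
Step 4: Two-sided exact p-value = sum of Bin(8,0.5) probabilities at or below the observed probability = 1.000000.
Step 5: alpha = 0.1. fail to reject H0.

n_eff = 8, pos = 4, neg = 4, p = 1.000000, fail to reject H0.


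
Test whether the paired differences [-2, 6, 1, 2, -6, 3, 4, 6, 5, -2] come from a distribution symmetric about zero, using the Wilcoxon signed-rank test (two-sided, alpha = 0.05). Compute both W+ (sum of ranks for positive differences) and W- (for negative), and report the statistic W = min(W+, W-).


Step 1: Drop any zero differences (none here) and take |d_i|.
|d| = [2, 6, 1, 2, 6, 3, 4, 6, 5, 2]
Step 2: Midrank |d_i| (ties get averaged ranks).
ranks: |2|->3, |6|->9, |1|->1, |2|->3, |6|->9, |3|->5, |4|->6, |6|->9, |5|->7, |2|->3
Step 3: Attach original signs; sum ranks with positive sign and with negative sign.
W+ = 9 + 1 + 3 + 5 + 6 + 9 + 7 = 40
W- = 3 + 9 + 3 = 15
(Check: W+ + W- = 55 should equal n(n+1)/2 = 55.)
Step 4: Test statistic W = min(W+, W-) = 15.
Step 5: Ties in |d|, so use the tie-corrected normal approximation.
        E[W] = n(n+1)/4 = 10*11/4 = 27.5.
        Tie groups: |d|=2 (t=3), |d|=6 (t=3); sum(t^3 - t) = 48.
        Var[W] = n(n+1)(2n+1)/24 - sum(t^3-t)/48 = 2310/24 - 48/48 = 95.25.
        z = (W - E[W]) / sqrt(Var[W]) = (15 - 27.5) / 9.7596 = -1.2808.
        Two-sided p = 2*Phi(z) = 0.200268.
Step 6: alpha = 0.05. fail to reject H0.

W+ = 40, W- = 15, W = min = 15, p = 0.200268, fail to reject H0.


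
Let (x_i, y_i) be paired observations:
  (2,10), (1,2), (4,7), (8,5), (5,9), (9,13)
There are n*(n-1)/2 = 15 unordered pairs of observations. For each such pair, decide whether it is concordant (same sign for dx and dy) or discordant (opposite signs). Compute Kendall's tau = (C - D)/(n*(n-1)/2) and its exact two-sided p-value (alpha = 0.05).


Step 1: Enumerate the 15 unordered pairs (i,j) with i<j and classify each by sign(x_j-x_i) * sign(y_j-y_i).
  (1,2):dx=-1,dy=-8->C; (1,3):dx=+2,dy=-3->D; (1,4):dx=+6,dy=-5->D; (1,5):dx=+3,dy=-1->D
  (1,6):dx=+7,dy=+3->C; (2,3):dx=+3,dy=+5->C; (2,4):dx=+7,dy=+3->C; (2,5):dx=+4,dy=+7->C
  (2,6):dx=+8,dy=+11->C; (3,4):dx=+4,dy=-2->D; (3,5):dx=+1,dy=+2->C; (3,6):dx=+5,dy=+6->C
  (4,5):dx=-3,dy=+4->D; (4,6):dx=+1,dy=+8->C; (5,6):dx=+4,dy=+4->C
Step 2: C = 10, D = 5, total pairs = 15.
Step 3: tau = (C - D)/(n(n-1)/2) = (10 - 5)/15 = 0.333333.
Step 4: Exact two-sided p-value (enumerate n! = 720 permutations of y under H0): p = 0.469444.
Step 5: alpha = 0.05. fail to reject H0.

tau_b = 0.3333 (C=10, D=5), p = 0.469444, fail to reject H0.


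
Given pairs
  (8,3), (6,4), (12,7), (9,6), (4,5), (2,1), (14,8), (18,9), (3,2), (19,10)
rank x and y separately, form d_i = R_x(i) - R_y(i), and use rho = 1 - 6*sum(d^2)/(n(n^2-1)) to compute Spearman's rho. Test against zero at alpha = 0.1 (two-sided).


Step 1: Rank x and y separately (midranks; no ties here).
rank(x): 8->5, 6->4, 12->7, 9->6, 4->3, 2->1, 14->8, 18->9, 3->2, 19->10
rank(y): 3->3, 4->4, 7->7, 6->6, 5->5, 1->1, 8->8, 9->9, 2->2, 10->10
Step 2: d_i = R_x(i) - R_y(i); compute d_i^2.
  (5-3)^2=4, (4-4)^2=0, (7-7)^2=0, (6-6)^2=0, (3-5)^2=4, (1-1)^2=0, (8-8)^2=0, (9-9)^2=0, (2-2)^2=0, (10-10)^2=0
sum(d^2) = 8.
Step 3: rho = 1 - 6*8 / (10*(10^2 - 1)) = 1 - 48/990 = 0.951515.
Step 4: Under H0, t = rho * sqrt((n-2)/(1-rho^2)) = 8.7493 ~ t(8).
Step 5: Two-sided p-value from the t-distribution with 8 df = 0.000023.
Step 6: alpha = 0.1. reject H0.

rho = 0.9515, p = 0.000023, reject H0 at alpha = 0.1.


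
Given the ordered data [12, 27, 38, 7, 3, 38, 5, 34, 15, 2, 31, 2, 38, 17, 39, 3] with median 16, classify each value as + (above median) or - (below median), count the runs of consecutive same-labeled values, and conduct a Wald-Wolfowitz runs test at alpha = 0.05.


Step 1: Compute median = 16; label A = above, B = below.
Labels in order: BAABBABABBABAAAB  (n_A = 8, n_B = 8)
Step 2: Count runs R = 11.
Step 3: Under H0 (random ordering), E[R] = 2*n_A*n_B/(n_A+n_B) + 1 = 2*8*8/16 + 1 = 9.0000.
        Var[R] = 2*n_A*n_B*(2*n_A*n_B - n_A - n_B) / ((n_A+n_B)^2 * (n_A+n_B-1)) = 14336/3840 = 3.7333.
        SD[R] = 1.9322.
Step 4: Continuity-corrected z = (R - 0.5 - E[R]) / SD[R] = (11 - 0.5 - 9.0000) / 1.9322 = 0.7763.
Step 5: Two-sided p-value via normal approximation = 2*(1 - Phi(|z|)) = 0.437558.
Step 6: alpha = 0.05. fail to reject H0.

R = 11, z = 0.7763, p = 0.437558, fail to reject H0.


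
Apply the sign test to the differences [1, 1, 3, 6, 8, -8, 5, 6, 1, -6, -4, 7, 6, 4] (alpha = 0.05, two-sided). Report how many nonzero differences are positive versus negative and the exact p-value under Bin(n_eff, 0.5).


Step 1: Discard zero differences. Original n = 14; n_eff = number of nonzero differences = 14.
Nonzero differences (with sign): +1, +1, +3, +6, +8, -8, +5, +6, +1, -6, -4, +7, +6, +4
Step 2: Count signs: positive = 11, negative = 3.
Step 3: Under H0: P(positive) = 0.5, so the number of positives S ~ Bin(14, 0.5).
Step 4: Two-sided exact p-value = sum of Bin(14,0.5) probabilities at or below the observed probability = 0.057373.
Step 5: alpha = 0.05. fail to reject H0.

n_eff = 14, pos = 11, neg = 3, p = 0.057373, fail to reject H0.


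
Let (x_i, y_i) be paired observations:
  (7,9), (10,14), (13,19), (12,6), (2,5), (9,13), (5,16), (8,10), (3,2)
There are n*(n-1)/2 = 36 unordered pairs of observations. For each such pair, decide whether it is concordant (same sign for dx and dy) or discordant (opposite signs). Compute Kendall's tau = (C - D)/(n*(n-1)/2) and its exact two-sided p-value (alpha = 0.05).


Step 1: Enumerate the 36 unordered pairs (i,j) with i<j and classify each by sign(x_j-x_i) * sign(y_j-y_i).
  (1,2):dx=+3,dy=+5->C; (1,3):dx=+6,dy=+10->C; (1,4):dx=+5,dy=-3->D; (1,5):dx=-5,dy=-4->C
  (1,6):dx=+2,dy=+4->C; (1,7):dx=-2,dy=+7->D; (1,8):dx=+1,dy=+1->C; (1,9):dx=-4,dy=-7->C
  (2,3):dx=+3,dy=+5->C; (2,4):dx=+2,dy=-8->D; (2,5):dx=-8,dy=-9->C; (2,6):dx=-1,dy=-1->C
  (2,7):dx=-5,dy=+2->D; (2,8):dx=-2,dy=-4->C; (2,9):dx=-7,dy=-12->C; (3,4):dx=-1,dy=-13->C
  (3,5):dx=-11,dy=-14->C; (3,6):dx=-4,dy=-6->C; (3,7):dx=-8,dy=-3->C; (3,8):dx=-5,dy=-9->C
  (3,9):dx=-10,dy=-17->C; (4,5):dx=-10,dy=-1->C; (4,6):dx=-3,dy=+7->D; (4,7):dx=-7,dy=+10->D
  (4,8):dx=-4,dy=+4->D; (4,9):dx=-9,dy=-4->C; (5,6):dx=+7,dy=+8->C; (5,7):dx=+3,dy=+11->C
  (5,8):dx=+6,dy=+5->C; (5,9):dx=+1,dy=-3->D; (6,7):dx=-4,dy=+3->D; (6,8):dx=-1,dy=-3->C
  (6,9):dx=-6,dy=-11->C; (7,8):dx=+3,dy=-6->D; (7,9):dx=-2,dy=-14->C; (8,9):dx=-5,dy=-8->C
Step 2: C = 26, D = 10, total pairs = 36.
Step 3: tau = (C - D)/(n(n-1)/2) = (26 - 10)/36 = 0.444444.
Step 4: Exact two-sided p-value (enumerate n! = 362880 permutations of y under H0): p = 0.119439.
Step 5: alpha = 0.05. fail to reject H0.

tau_b = 0.4444 (C=26, D=10), p = 0.119439, fail to reject H0.


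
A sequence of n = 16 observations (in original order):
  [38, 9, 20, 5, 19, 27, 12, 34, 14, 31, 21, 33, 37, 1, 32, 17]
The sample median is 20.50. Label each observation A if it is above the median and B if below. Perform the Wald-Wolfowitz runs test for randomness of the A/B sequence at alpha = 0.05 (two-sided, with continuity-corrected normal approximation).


Step 1: Compute median = 20.50; label A = above, B = below.
Labels in order: ABBBBABABAAAABAB  (n_A = 8, n_B = 8)
Step 2: Count runs R = 10.
Step 3: Under H0 (random ordering), E[R] = 2*n_A*n_B/(n_A+n_B) + 1 = 2*8*8/16 + 1 = 9.0000.
        Var[R] = 2*n_A*n_B*(2*n_A*n_B - n_A - n_B) / ((n_A+n_B)^2 * (n_A+n_B-1)) = 14336/3840 = 3.7333.
        SD[R] = 1.9322.
Step 4: Continuity-corrected z = (R - 0.5 - E[R]) / SD[R] = (10 - 0.5 - 9.0000) / 1.9322 = 0.2588.
Step 5: Two-sided p-value via normal approximation = 2*(1 - Phi(|z|)) = 0.795809.
Step 6: alpha = 0.05. fail to reject H0.

R = 10, z = 0.2588, p = 0.795809, fail to reject H0.


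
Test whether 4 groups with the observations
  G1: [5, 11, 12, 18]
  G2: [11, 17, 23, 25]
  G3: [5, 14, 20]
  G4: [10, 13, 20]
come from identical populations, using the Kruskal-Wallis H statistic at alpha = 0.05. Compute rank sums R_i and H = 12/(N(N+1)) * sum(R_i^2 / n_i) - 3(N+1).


Step 1: Combine all N = 14 observations and assign midranks.
sorted (value, group, rank): (5,G1,1.5), (5,G3,1.5), (10,G4,3), (11,G1,4.5), (11,G2,4.5), (12,G1,6), (13,G4,7), (14,G3,8), (17,G2,9), (18,G1,10), (20,G3,11.5), (20,G4,11.5), (23,G2,13), (25,G2,14)
Step 2: Sum ranks within each group.
R_1 = 22 (n_1 = 4)
R_2 = 40.5 (n_2 = 4)
R_3 = 21 (n_3 = 3)
R_4 = 21.5 (n_4 = 3)
Step 3: H = 12/(N(N+1)) * sum(R_i^2/n_i) - 3(N+1)
     = 12/(14*15) * (22^2/4 + 40.5^2/4 + 21^2/3 + 21.5^2/3) - 3*15
     = 0.057143 * 832.146 - 45
     = 2.551190.
Step 4: Ties present; correction factor C = 1 - 18/(14^3 - 14) = 0.993407. Corrected H = 2.551190 / 0.993407 = 2.568123.
Step 5: Under H0, H ~ chi^2(3); p-value = 0.463105.
Step 6: alpha = 0.05. fail to reject H0.

H = 2.5681, df = 3, p = 0.463105, fail to reject H0.


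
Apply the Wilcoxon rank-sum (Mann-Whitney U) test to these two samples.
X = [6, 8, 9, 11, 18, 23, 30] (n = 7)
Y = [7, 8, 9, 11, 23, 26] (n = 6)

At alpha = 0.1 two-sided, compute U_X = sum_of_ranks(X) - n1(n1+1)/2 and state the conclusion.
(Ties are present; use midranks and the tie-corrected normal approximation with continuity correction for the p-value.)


Step 1: Combine and sort all 13 observations; assign midranks.
sorted (value, group): (6,X), (7,Y), (8,X), (8,Y), (9,X), (9,Y), (11,X), (11,Y), (18,X), (23,X), (23,Y), (26,Y), (30,X)
ranks: 6->1, 7->2, 8->3.5, 8->3.5, 9->5.5, 9->5.5, 11->7.5, 11->7.5, 18->9, 23->10.5, 23->10.5, 26->12, 30->13
Step 2: Rank sum for X: R1 = 1 + 3.5 + 5.5 + 7.5 + 9 + 10.5 + 13 = 50.
Step 3: U_X = R1 - n1(n1+1)/2 = 50 - 7*8/2 = 50 - 28 = 22.
       U_Y = n1*n2 - U_X = 42 - 22 = 20.
Step 4: Ties are present, so use the tie-corrected normal approximation (with continuity correction) for the p-value.
Step 5: p-value = 0.942742; compare to alpha = 0.1. fail to reject H0.

U_X = 22, p = 0.942742, fail to reject H0 at alpha = 0.1.


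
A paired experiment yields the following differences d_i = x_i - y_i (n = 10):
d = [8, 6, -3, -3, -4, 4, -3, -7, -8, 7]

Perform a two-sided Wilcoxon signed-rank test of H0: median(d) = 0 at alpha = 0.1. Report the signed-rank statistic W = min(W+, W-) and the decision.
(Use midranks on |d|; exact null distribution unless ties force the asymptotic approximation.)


Step 1: Drop any zero differences (none here) and take |d_i|.
|d| = [8, 6, 3, 3, 4, 4, 3, 7, 8, 7]
Step 2: Midrank |d_i| (ties get averaged ranks).
ranks: |8|->9.5, |6|->6, |3|->2, |3|->2, |4|->4.5, |4|->4.5, |3|->2, |7|->7.5, |8|->9.5, |7|->7.5
Step 3: Attach original signs; sum ranks with positive sign and with negative sign.
W+ = 9.5 + 6 + 4.5 + 7.5 = 27.5
W- = 2 + 2 + 4.5 + 2 + 7.5 + 9.5 = 27.5
(Check: W+ + W- = 55 should equal n(n+1)/2 = 55.)
Step 4: Test statistic W = min(W+, W-) = 27.5.
Step 5: Ties in |d|, so use the tie-corrected normal approximation.
        E[W] = n(n+1)/4 = 10*11/4 = 27.5.
        Tie groups: |d|=3 (t=3), |d|=4 (t=2), |d|=7 (t=2), |d|=8 (t=2); sum(t^3 - t) = 42.
        Var[W] = n(n+1)(2n+1)/24 - sum(t^3-t)/48 = 2310/24 - 42/48 = 95.375.
        z = (W - E[W]) / sqrt(Var[W]) = (27.5 - 27.5) / 9.7660 = 0.0000.
        Two-sided p = 2*Phi(z) = 1.000000.
Step 6: alpha = 0.1. fail to reject H0.

W+ = 27.5, W- = 27.5, W = min = 27.5, p = 1.000000, fail to reject H0.


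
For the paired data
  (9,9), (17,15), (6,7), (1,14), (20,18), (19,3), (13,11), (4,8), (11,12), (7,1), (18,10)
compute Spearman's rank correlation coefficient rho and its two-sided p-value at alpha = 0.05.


Step 1: Rank x and y separately (midranks; no ties here).
rank(x): 9->5, 17->8, 6->3, 1->1, 20->11, 19->10, 13->7, 4->2, 11->6, 7->4, 18->9
rank(y): 9->5, 15->10, 7->3, 14->9, 18->11, 3->2, 11->7, 8->4, 12->8, 1->1, 10->6
Step 2: d_i = R_x(i) - R_y(i); compute d_i^2.
  (5-5)^2=0, (8-10)^2=4, (3-3)^2=0, (1-9)^2=64, (11-11)^2=0, (10-2)^2=64, (7-7)^2=0, (2-4)^2=4, (6-8)^2=4, (4-1)^2=9, (9-6)^2=9
sum(d^2) = 158.
Step 3: rho = 1 - 6*158 / (11*(11^2 - 1)) = 1 - 948/1320 = 0.281818.
Step 4: Under H0, t = rho * sqrt((n-2)/(1-rho^2)) = 0.8812 ~ t(9).
Step 5: Two-sided p-value from the t-distribution with 9 df = 0.401145.
Step 6: alpha = 0.05. fail to reject H0.

rho = 0.2818, p = 0.401145, fail to reject H0 at alpha = 0.05.


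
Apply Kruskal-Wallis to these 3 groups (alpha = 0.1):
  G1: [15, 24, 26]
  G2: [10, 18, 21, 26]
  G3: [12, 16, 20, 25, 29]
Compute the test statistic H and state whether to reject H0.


Step 1: Combine all N = 12 observations and assign midranks.
sorted (value, group, rank): (10,G2,1), (12,G3,2), (15,G1,3), (16,G3,4), (18,G2,5), (20,G3,6), (21,G2,7), (24,G1,8), (25,G3,9), (26,G1,10.5), (26,G2,10.5), (29,G3,12)
Step 2: Sum ranks within each group.
R_1 = 21.5 (n_1 = 3)
R_2 = 23.5 (n_2 = 4)
R_3 = 33 (n_3 = 5)
Step 3: H = 12/(N(N+1)) * sum(R_i^2/n_i) - 3(N+1)
     = 12/(12*13) * (21.5^2/3 + 23.5^2/4 + 33^2/5) - 3*13
     = 0.076923 * 509.946 - 39
     = 0.226603.
Step 4: Ties present; correction factor C = 1 - 6/(12^3 - 12) = 0.996503. Corrected H = 0.226603 / 0.996503 = 0.227398.
Step 5: Under H0, H ~ chi^2(2); p-value = 0.892527.
Step 6: alpha = 0.1. fail to reject H0.

H = 0.2274, df = 2, p = 0.892527, fail to reject H0.


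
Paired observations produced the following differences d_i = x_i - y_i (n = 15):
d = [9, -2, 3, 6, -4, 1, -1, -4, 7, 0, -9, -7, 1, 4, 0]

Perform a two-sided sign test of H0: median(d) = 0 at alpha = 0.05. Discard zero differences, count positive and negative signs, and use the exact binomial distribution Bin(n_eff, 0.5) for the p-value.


Step 1: Discard zero differences. Original n = 15; n_eff = number of nonzero differences = 13.
Nonzero differences (with sign): +9, -2, +3, +6, -4, +1, -1, -4, +7, -9, -7, +1, +4
Step 2: Count signs: positive = 7, negative = 6.
Step 3: Under H0: P(positive) = 0.5, so the number of positives S ~ Bin(13, 0.5).
Step 4: Two-sided exact p-value = sum of Bin(13,0.5) probabilities at or below the observed probability = 1.000000.
Step 5: alpha = 0.05. fail to reject H0.

n_eff = 13, pos = 7, neg = 6, p = 1.000000, fail to reject H0.


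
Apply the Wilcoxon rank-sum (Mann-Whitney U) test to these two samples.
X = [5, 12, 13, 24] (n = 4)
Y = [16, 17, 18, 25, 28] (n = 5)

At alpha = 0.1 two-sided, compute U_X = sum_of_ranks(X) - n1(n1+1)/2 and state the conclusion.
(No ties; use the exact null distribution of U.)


Step 1: Combine and sort all 9 observations; assign midranks.
sorted (value, group): (5,X), (12,X), (13,X), (16,Y), (17,Y), (18,Y), (24,X), (25,Y), (28,Y)
ranks: 5->1, 12->2, 13->3, 16->4, 17->5, 18->6, 24->7, 25->8, 28->9
Step 2: Rank sum for X: R1 = 1 + 2 + 3 + 7 = 13.
Step 3: U_X = R1 - n1(n1+1)/2 = 13 - 4*5/2 = 13 - 10 = 3.
       U_Y = n1*n2 - U_X = 20 - 3 = 17.
Step 4: No ties, so the exact null distribution of U (based on enumerating the C(9,4) = 126 equally likely rank assignments) gives the two-sided p-value.
Step 5: p-value = 0.111111; compare to alpha = 0.1. fail to reject H0.

U_X = 3, p = 0.111111, fail to reject H0 at alpha = 0.1.


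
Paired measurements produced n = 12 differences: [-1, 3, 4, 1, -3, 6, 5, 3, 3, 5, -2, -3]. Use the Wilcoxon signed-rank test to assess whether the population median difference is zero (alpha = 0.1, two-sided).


Step 1: Drop any zero differences (none here) and take |d_i|.
|d| = [1, 3, 4, 1, 3, 6, 5, 3, 3, 5, 2, 3]
Step 2: Midrank |d_i| (ties get averaged ranks).
ranks: |1|->1.5, |3|->6, |4|->9, |1|->1.5, |3|->6, |6|->12, |5|->10.5, |3|->6, |3|->6, |5|->10.5, |2|->3, |3|->6
Step 3: Attach original signs; sum ranks with positive sign and with negative sign.
W+ = 6 + 9 + 1.5 + 12 + 10.5 + 6 + 6 + 10.5 = 61.5
W- = 1.5 + 6 + 3 + 6 = 16.5
(Check: W+ + W- = 78 should equal n(n+1)/2 = 78.)
Step 4: Test statistic W = min(W+, W-) = 16.5.
Step 5: Ties in |d|, so use the tie-corrected normal approximation.
        E[W] = n(n+1)/4 = 12*13/4 = 39.
        Tie groups: |d|=1 (t=2), |d|=3 (t=5), |d|=5 (t=2); sum(t^3 - t) = 132.
        Var[W] = n(n+1)(2n+1)/24 - sum(t^3-t)/48 = 3900/24 - 132/48 = 159.75.
        z = (W - E[W]) / sqrt(Var[W]) = (16.5 - 39) / 12.6392 = -1.7802.
        Two-sided p = 2*Phi(z) = 0.075048.
Step 6: alpha = 0.1. reject H0.

W+ = 61.5, W- = 16.5, W = min = 16.5, p = 0.075048, reject H0.


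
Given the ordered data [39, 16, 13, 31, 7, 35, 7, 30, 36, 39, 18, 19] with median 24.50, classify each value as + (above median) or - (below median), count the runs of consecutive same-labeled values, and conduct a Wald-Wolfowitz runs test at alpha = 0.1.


Step 1: Compute median = 24.50; label A = above, B = below.
Labels in order: ABBABABAAABB  (n_A = 6, n_B = 6)
Step 2: Count runs R = 8.
Step 3: Under H0 (random ordering), E[R] = 2*n_A*n_B/(n_A+n_B) + 1 = 2*6*6/12 + 1 = 7.0000.
        Var[R] = 2*n_A*n_B*(2*n_A*n_B - n_A - n_B) / ((n_A+n_B)^2 * (n_A+n_B-1)) = 4320/1584 = 2.7273.
        SD[R] = 1.6514.
Step 4: Continuity-corrected z = (R - 0.5 - E[R]) / SD[R] = (8 - 0.5 - 7.0000) / 1.6514 = 0.3028.
Step 5: Two-sided p-value via normal approximation = 2*(1 - Phi(|z|)) = 0.762069.
Step 6: alpha = 0.1. fail to reject H0.

R = 8, z = 0.3028, p = 0.762069, fail to reject H0.


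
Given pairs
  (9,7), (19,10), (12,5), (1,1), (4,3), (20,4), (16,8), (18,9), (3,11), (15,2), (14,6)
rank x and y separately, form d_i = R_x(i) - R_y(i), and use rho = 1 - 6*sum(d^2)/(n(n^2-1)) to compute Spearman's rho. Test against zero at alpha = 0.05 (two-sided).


Step 1: Rank x and y separately (midranks; no ties here).
rank(x): 9->4, 19->10, 12->5, 1->1, 4->3, 20->11, 16->8, 18->9, 3->2, 15->7, 14->6
rank(y): 7->7, 10->10, 5->5, 1->1, 3->3, 4->4, 8->8, 9->9, 11->11, 2->2, 6->6
Step 2: d_i = R_x(i) - R_y(i); compute d_i^2.
  (4-7)^2=9, (10-10)^2=0, (5-5)^2=0, (1-1)^2=0, (3-3)^2=0, (11-4)^2=49, (8-8)^2=0, (9-9)^2=0, (2-11)^2=81, (7-2)^2=25, (6-6)^2=0
sum(d^2) = 164.
Step 3: rho = 1 - 6*164 / (11*(11^2 - 1)) = 1 - 984/1320 = 0.254545.
Step 4: Under H0, t = rho * sqrt((n-2)/(1-rho^2)) = 0.7896 ~ t(9).
Step 5: Two-sided p-value from the t-distribution with 9 df = 0.450037.
Step 6: alpha = 0.05. fail to reject H0.

rho = 0.2545, p = 0.450037, fail to reject H0 at alpha = 0.05.


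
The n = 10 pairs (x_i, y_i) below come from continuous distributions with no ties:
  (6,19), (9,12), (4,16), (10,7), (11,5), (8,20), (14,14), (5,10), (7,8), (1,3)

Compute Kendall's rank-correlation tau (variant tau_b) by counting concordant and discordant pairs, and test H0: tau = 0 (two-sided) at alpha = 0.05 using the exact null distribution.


Step 1: Enumerate the 45 unordered pairs (i,j) with i<j and classify each by sign(x_j-x_i) * sign(y_j-y_i).
  (1,2):dx=+3,dy=-7->D; (1,3):dx=-2,dy=-3->C; (1,4):dx=+4,dy=-12->D; (1,5):dx=+5,dy=-14->D
  (1,6):dx=+2,dy=+1->C; (1,7):dx=+8,dy=-5->D; (1,8):dx=-1,dy=-9->C; (1,9):dx=+1,dy=-11->D
  (1,10):dx=-5,dy=-16->C; (2,3):dx=-5,dy=+4->D; (2,4):dx=+1,dy=-5->D; (2,5):dx=+2,dy=-7->D
  (2,6):dx=-1,dy=+8->D; (2,7):dx=+5,dy=+2->C; (2,8):dx=-4,dy=-2->C; (2,9):dx=-2,dy=-4->C
  (2,10):dx=-8,dy=-9->C; (3,4):dx=+6,dy=-9->D; (3,5):dx=+7,dy=-11->D; (3,6):dx=+4,dy=+4->C
  (3,7):dx=+10,dy=-2->D; (3,8):dx=+1,dy=-6->D; (3,9):dx=+3,dy=-8->D; (3,10):dx=-3,dy=-13->C
  (4,5):dx=+1,dy=-2->D; (4,6):dx=-2,dy=+13->D; (4,7):dx=+4,dy=+7->C; (4,8):dx=-5,dy=+3->D
  (4,9):dx=-3,dy=+1->D; (4,10):dx=-9,dy=-4->C; (5,6):dx=-3,dy=+15->D; (5,7):dx=+3,dy=+9->C
  (5,8):dx=-6,dy=+5->D; (5,9):dx=-4,dy=+3->D; (5,10):dx=-10,dy=-2->C; (6,7):dx=+6,dy=-6->D
  (6,8):dx=-3,dy=-10->C; (6,9):dx=-1,dy=-12->C; (6,10):dx=-7,dy=-17->C; (7,8):dx=-9,dy=-4->C
  (7,9):dx=-7,dy=-6->C; (7,10):dx=-13,dy=-11->C; (8,9):dx=+2,dy=-2->D; (8,10):dx=-4,dy=-7->C
  (9,10):dx=-6,dy=-5->C
Step 2: C = 22, D = 23, total pairs = 45.
Step 3: tau = (C - D)/(n(n-1)/2) = (22 - 23)/45 = -0.022222.
Step 4: Exact two-sided p-value (enumerate n! = 3628800 permutations of y under H0): p = 1.000000.
Step 5: alpha = 0.05. fail to reject H0.

tau_b = -0.0222 (C=22, D=23), p = 1.000000, fail to reject H0.


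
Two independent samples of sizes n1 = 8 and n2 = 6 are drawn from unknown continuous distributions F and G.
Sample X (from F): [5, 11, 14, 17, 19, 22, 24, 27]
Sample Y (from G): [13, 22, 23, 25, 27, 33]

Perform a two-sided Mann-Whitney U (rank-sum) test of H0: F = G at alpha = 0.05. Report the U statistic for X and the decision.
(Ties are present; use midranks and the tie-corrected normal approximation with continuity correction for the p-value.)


Step 1: Combine and sort all 14 observations; assign midranks.
sorted (value, group): (5,X), (11,X), (13,Y), (14,X), (17,X), (19,X), (22,X), (22,Y), (23,Y), (24,X), (25,Y), (27,X), (27,Y), (33,Y)
ranks: 5->1, 11->2, 13->3, 14->4, 17->5, 19->6, 22->7.5, 22->7.5, 23->9, 24->10, 25->11, 27->12.5, 27->12.5, 33->14
Step 2: Rank sum for X: R1 = 1 + 2 + 4 + 5 + 6 + 7.5 + 10 + 12.5 = 48.
Step 3: U_X = R1 - n1(n1+1)/2 = 48 - 8*9/2 = 48 - 36 = 12.
       U_Y = n1*n2 - U_X = 48 - 12 = 36.
Step 4: Ties are present, so use the tie-corrected normal approximation (with continuity correction) for the p-value.
Step 5: p-value = 0.136773; compare to alpha = 0.05. fail to reject H0.

U_X = 12, p = 0.136773, fail to reject H0 at alpha = 0.05.


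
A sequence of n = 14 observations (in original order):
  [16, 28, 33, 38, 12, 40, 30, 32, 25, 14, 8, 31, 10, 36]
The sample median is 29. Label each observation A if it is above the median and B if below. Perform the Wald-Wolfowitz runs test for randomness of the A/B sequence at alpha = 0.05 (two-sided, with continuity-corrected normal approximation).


Step 1: Compute median = 29; label A = above, B = below.
Labels in order: BBAABAAABBBABA  (n_A = 7, n_B = 7)
Step 2: Count runs R = 8.
Step 3: Under H0 (random ordering), E[R] = 2*n_A*n_B/(n_A+n_B) + 1 = 2*7*7/14 + 1 = 8.0000.
        Var[R] = 2*n_A*n_B*(2*n_A*n_B - n_A - n_B) / ((n_A+n_B)^2 * (n_A+n_B-1)) = 8232/2548 = 3.2308.
        SD[R] = 1.7974.
Step 4: R = E[R], so z = 0 with no continuity correction.
Step 5: Two-sided p-value via normal approximation = 2*(1 - Phi(|z|)) = 1.000000.
Step 6: alpha = 0.05. fail to reject H0.

R = 8, z = 0.0000, p = 1.000000, fail to reject H0.


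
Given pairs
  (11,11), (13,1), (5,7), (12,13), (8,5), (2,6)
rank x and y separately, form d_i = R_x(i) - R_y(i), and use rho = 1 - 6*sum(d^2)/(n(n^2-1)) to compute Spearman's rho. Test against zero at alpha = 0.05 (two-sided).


Step 1: Rank x and y separately (midranks; no ties here).
rank(x): 11->4, 13->6, 5->2, 12->5, 8->3, 2->1
rank(y): 11->5, 1->1, 7->4, 13->6, 5->2, 6->3
Step 2: d_i = R_x(i) - R_y(i); compute d_i^2.
  (4-5)^2=1, (6-1)^2=25, (2-4)^2=4, (5-6)^2=1, (3-2)^2=1, (1-3)^2=4
sum(d^2) = 36.
Step 3: rho = 1 - 6*36 / (6*(6^2 - 1)) = 1 - 216/210 = -0.028571.
Step 4: Under H0, t = rho * sqrt((n-2)/(1-rho^2)) = -0.0572 ~ t(4).
Step 5: Two-sided p-value from the t-distribution with 4 df = 0.957155.
Step 6: alpha = 0.05. fail to reject H0.

rho = -0.0286, p = 0.957155, fail to reject H0 at alpha = 0.05.


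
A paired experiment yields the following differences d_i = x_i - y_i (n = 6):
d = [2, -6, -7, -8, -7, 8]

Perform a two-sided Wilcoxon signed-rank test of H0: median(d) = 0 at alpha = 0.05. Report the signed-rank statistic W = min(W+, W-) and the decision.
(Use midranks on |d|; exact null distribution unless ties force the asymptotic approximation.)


Step 1: Drop any zero differences (none here) and take |d_i|.
|d| = [2, 6, 7, 8, 7, 8]
Step 2: Midrank |d_i| (ties get averaged ranks).
ranks: |2|->1, |6|->2, |7|->3.5, |8|->5.5, |7|->3.5, |8|->5.5
Step 3: Attach original signs; sum ranks with positive sign and with negative sign.
W+ = 1 + 5.5 = 6.5
W- = 2 + 3.5 + 5.5 + 3.5 = 14.5
(Check: W+ + W- = 21 should equal n(n+1)/2 = 21.)
Step 4: Test statistic W = min(W+, W-) = 6.5.
Step 5: Ties in |d|, so use the tie-corrected normal approximation.
        E[W] = n(n+1)/4 = 6*7/4 = 10.5.
        Tie groups: |d|=7 (t=2), |d|=8 (t=2); sum(t^3 - t) = 12.
        Var[W] = n(n+1)(2n+1)/24 - sum(t^3-t)/48 = 546/24 - 12/48 = 22.5.
        z = (W - E[W]) / sqrt(Var[W]) = (6.5 - 10.5) / 4.7434 = -0.8433.
        Two-sided p = 2*Phi(z) = 0.399075.
Step 6: alpha = 0.05. fail to reject H0.

W+ = 6.5, W- = 14.5, W = min = 6.5, p = 0.399075, fail to reject H0.


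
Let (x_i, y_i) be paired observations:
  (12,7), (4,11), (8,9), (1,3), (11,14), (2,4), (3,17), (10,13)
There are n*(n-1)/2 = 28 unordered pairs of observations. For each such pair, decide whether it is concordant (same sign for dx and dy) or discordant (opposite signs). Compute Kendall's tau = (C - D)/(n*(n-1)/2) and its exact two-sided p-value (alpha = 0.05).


Step 1: Enumerate the 28 unordered pairs (i,j) with i<j and classify each by sign(x_j-x_i) * sign(y_j-y_i).
  (1,2):dx=-8,dy=+4->D; (1,3):dx=-4,dy=+2->D; (1,4):dx=-11,dy=-4->C; (1,5):dx=-1,dy=+7->D
  (1,6):dx=-10,dy=-3->C; (1,7):dx=-9,dy=+10->D; (1,8):dx=-2,dy=+6->D; (2,3):dx=+4,dy=-2->D
  (2,4):dx=-3,dy=-8->C; (2,5):dx=+7,dy=+3->C; (2,6):dx=-2,dy=-7->C; (2,7):dx=-1,dy=+6->D
  (2,8):dx=+6,dy=+2->C; (3,4):dx=-7,dy=-6->C; (3,5):dx=+3,dy=+5->C; (3,6):dx=-6,dy=-5->C
  (3,7):dx=-5,dy=+8->D; (3,8):dx=+2,dy=+4->C; (4,5):dx=+10,dy=+11->C; (4,6):dx=+1,dy=+1->C
  (4,7):dx=+2,dy=+14->C; (4,8):dx=+9,dy=+10->C; (5,6):dx=-9,dy=-10->C; (5,7):dx=-8,dy=+3->D
  (5,8):dx=-1,dy=-1->C; (6,7):dx=+1,dy=+13->C; (6,8):dx=+8,dy=+9->C; (7,8):dx=+7,dy=-4->D
Step 2: C = 18, D = 10, total pairs = 28.
Step 3: tau = (C - D)/(n(n-1)/2) = (18 - 10)/28 = 0.285714.
Step 4: Exact two-sided p-value (enumerate n! = 40320 permutations of y under H0): p = 0.398760.
Step 5: alpha = 0.05. fail to reject H0.

tau_b = 0.2857 (C=18, D=10), p = 0.398760, fail to reject H0.


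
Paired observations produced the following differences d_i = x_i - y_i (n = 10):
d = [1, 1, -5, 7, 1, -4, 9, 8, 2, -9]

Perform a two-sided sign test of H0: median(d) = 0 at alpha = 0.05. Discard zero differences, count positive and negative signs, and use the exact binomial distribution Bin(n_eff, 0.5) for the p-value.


Step 1: Discard zero differences. Original n = 10; n_eff = number of nonzero differences = 10.
Nonzero differences (with sign): +1, +1, -5, +7, +1, -4, +9, +8, +2, -9
Step 2: Count signs: positive = 7, negative = 3.
Step 3: Under H0: P(positive) = 0.5, so the number of positives S ~ Bin(10, 0.5).
Step 4: Two-sided exact p-value = sum of Bin(10,0.5) probabilities at or below the observed probability = 0.343750.
Step 5: alpha = 0.05. fail to reject H0.

n_eff = 10, pos = 7, neg = 3, p = 0.343750, fail to reject H0.


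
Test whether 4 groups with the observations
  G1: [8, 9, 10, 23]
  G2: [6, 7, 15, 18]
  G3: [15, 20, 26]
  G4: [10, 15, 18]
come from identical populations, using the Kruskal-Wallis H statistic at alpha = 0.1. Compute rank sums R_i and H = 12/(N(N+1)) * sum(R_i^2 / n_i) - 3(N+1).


Step 1: Combine all N = 14 observations and assign midranks.
sorted (value, group, rank): (6,G2,1), (7,G2,2), (8,G1,3), (9,G1,4), (10,G1,5.5), (10,G4,5.5), (15,G2,8), (15,G3,8), (15,G4,8), (18,G2,10.5), (18,G4,10.5), (20,G3,12), (23,G1,13), (26,G3,14)
Step 2: Sum ranks within each group.
R_1 = 25.5 (n_1 = 4)
R_2 = 21.5 (n_2 = 4)
R_3 = 34 (n_3 = 3)
R_4 = 24 (n_4 = 3)
Step 3: H = 12/(N(N+1)) * sum(R_i^2/n_i) - 3(N+1)
     = 12/(14*15) * (25.5^2/4 + 21.5^2/4 + 34^2/3 + 24^2/3) - 3*15
     = 0.057143 * 855.458 - 45
     = 3.883333.
Step 4: Ties present; correction factor C = 1 - 36/(14^3 - 14) = 0.986813. Corrected H = 3.883333 / 0.986813 = 3.935226.
Step 5: Under H0, H ~ chi^2(3); p-value = 0.268544.
Step 6: alpha = 0.1. fail to reject H0.

H = 3.9352, df = 3, p = 0.268544, fail to reject H0.


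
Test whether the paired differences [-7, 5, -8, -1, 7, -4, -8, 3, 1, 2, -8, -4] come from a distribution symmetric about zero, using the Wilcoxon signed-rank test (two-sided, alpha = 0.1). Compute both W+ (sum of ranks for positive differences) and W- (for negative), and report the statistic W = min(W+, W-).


Step 1: Drop any zero differences (none here) and take |d_i|.
|d| = [7, 5, 8, 1, 7, 4, 8, 3, 1, 2, 8, 4]
Step 2: Midrank |d_i| (ties get averaged ranks).
ranks: |7|->8.5, |5|->7, |8|->11, |1|->1.5, |7|->8.5, |4|->5.5, |8|->11, |3|->4, |1|->1.5, |2|->3, |8|->11, |4|->5.5
Step 3: Attach original signs; sum ranks with positive sign and with negative sign.
W+ = 7 + 8.5 + 4 + 1.5 + 3 = 24
W- = 8.5 + 11 + 1.5 + 5.5 + 11 + 11 + 5.5 = 54
(Check: W+ + W- = 78 should equal n(n+1)/2 = 78.)
Step 4: Test statistic W = min(W+, W-) = 24.
Step 5: Ties in |d|, so use the tie-corrected normal approximation.
        E[W] = n(n+1)/4 = 12*13/4 = 39.
        Tie groups: |d|=1 (t=2), |d|=4 (t=2), |d|=7 (t=2), |d|=8 (t=3); sum(t^3 - t) = 42.
        Var[W] = n(n+1)(2n+1)/24 - sum(t^3-t)/48 = 3900/24 - 42/48 = 161.625.
        z = (W - E[W]) / sqrt(Var[W]) = (24 - 39) / 12.7132 = -1.1799.
        Two-sided p = 2*Phi(z) = 0.238049.
Step 6: alpha = 0.1. fail to reject H0.

W+ = 24, W- = 54, W = min = 24, p = 0.238049, fail to reject H0.
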